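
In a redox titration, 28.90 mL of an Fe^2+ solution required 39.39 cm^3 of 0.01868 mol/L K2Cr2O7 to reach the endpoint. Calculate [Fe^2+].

0.153 M

n(K2Cr2O7) = 0.01868 x 0.03939 = 0.0007358 mol.
From the balanced equation, 1 mol K2Cr2O7 reacts with 6 mol Fe^2+, so n(Fe^2+) = 0.0007358 x 6/1 = 0.004415 mol.
[Fe^2+] = 0.004415 / 0.02890 L = 0.153 M.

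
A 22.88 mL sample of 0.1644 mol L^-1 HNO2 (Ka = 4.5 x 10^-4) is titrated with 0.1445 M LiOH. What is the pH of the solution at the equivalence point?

8.12

n(HNO2) = 0.1644 x 0.02288 = 0.003761 mol; V(LiOH) at equivalence = 0.003761/0.1445 = 0.02603 L.
At equivalence all the acid is converted to NO2-; total volume = 0.02288 + 0.02603 = 0.04891 L, so [NO2-] = 0.003761/0.04891 = 0.07690 M.
Kb = Kw/Ka = 1.0e-14 / 4.5 x 10^-4 = 2.22e-11.
[OH^-] = sqrt(Kb x [NO2-]) = sqrt(2.22e-11 x 0.07690) = 1.31e-6 M.
pOH = 5.88, so pH = 14.00 - 5.88 = 8.12.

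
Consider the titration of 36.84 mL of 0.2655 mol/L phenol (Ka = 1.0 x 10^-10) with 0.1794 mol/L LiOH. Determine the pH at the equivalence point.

n(C6H5OH) = 0.2655 x 0.03684 = 0.009781 mol; V(LiOH) at equivalence = 0.009781/0.1794 = 0.05452 L.
At equivalence all the acid is converted to C6H5O-; total volume = 0.03684 + 0.05452 = 0.09136 L, so [C6H5O-] = 0.009781/0.09136 = 0.1071 M.
Kb = Kw/Ka = 1.0e-14 / 1.0 x 10^-10 = 0.000100.
[OH^-] = sqrt(Kb x [C6H5O-]) = sqrt(0.000100 x 0.1071) = 0.00327 M.
pOH = 2.49, so pH = 14.00 - 2.49 = 11.51.

11.51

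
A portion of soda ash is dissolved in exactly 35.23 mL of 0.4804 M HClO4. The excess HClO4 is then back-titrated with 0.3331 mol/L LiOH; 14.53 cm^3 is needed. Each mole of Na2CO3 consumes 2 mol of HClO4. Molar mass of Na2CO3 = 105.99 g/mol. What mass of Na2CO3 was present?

0.640 g

Total n(HClO4) added = 0.4804 x 0.03523 = 0.01692 mol.
n(LiOH) used = 0.3331 x 0.01453 = 0.004840 mol, which equals the excess n(HClO4).
So n(HClO4) consumed by the sample = 0.01692 - 0.004840 = 0.01208 mol.
n(Na2CO3) = 0.01208 / 2 = 0.006042 mol.
mass = 0.006042 mol x 105.99 g/mol = 0.640 g.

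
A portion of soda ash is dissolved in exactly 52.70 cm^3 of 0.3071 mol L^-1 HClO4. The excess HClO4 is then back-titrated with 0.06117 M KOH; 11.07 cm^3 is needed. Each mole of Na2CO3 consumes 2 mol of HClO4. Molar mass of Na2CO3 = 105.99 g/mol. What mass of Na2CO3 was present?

Total n(HClO4) added = 0.3071 x 0.05270 = 0.01618 mol.
n(KOH) used = 0.06117 x 0.01107 = 0.0006772 mol, which equals the excess n(HClO4).
So n(HClO4) consumed by the sample = 0.01618 - 0.0006772 = 0.01551 mol.
n(Na2CO3) = 0.01551 / 2 = 0.007754 mol.
mass = 0.007754 mol x 105.99 g/mol = 0.822 g.

0.822 g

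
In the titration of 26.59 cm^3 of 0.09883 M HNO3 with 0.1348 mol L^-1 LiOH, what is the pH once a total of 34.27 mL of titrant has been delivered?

12.51

n(acid) = 0.09883 x 0.02659 = 0.002628 mol; n(LiOH) added = 0.1348 x 0.03427 = 0.004620 mol.
Base is in excess by 0.004620 - 0.002628 = 0.001992 mol in a total volume of 0.06086 L.
[OH^-] = 0.001992/0.06086 = 0.03273 M, so pOH = 1.49 and pH = 14.00 - 1.49 = 12.51.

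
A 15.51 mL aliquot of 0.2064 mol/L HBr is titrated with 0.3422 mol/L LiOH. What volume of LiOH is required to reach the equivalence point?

n(HBr) = 0.2064 mol/L x 0.01551 L = 0.003201 mol.
At equivalence n(LiOH) = n(HBr) = 0.003201 mol.
V(LiOH) = 0.003201 / 0.3422 = 0.009355 L = 9.35 mL.

9.35 mL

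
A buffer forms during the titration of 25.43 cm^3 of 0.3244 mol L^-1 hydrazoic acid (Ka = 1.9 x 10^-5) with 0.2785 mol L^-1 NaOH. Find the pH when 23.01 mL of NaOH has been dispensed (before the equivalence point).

Initial n(HN3) = 0.3244 x 0.02543 = 0.008249 mol.
n(NaOH) added = 0.2785 x 0.02301 = 0.006408 mol, converting that many moles of HN3 to N3-.
Remaining n(HN3) = 0.001841 mol; n(N3-) = 0.006408 mol.
By Henderson-Hasselbalch, pH = pKa + log([A^-]/[HA]) = 4.72 + log(0.006408/0.001841) = 4.72 + (+0.54) = 5.26.

5.26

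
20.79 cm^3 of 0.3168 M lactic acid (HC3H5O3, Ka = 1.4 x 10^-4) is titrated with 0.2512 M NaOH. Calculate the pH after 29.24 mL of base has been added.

12.18

n(acid) = 0.3168 x 0.02079 = 0.006586 mol; n(NaOH) added = 0.2512 x 0.02924 = 0.007345 mol.
Base is in excess by 0.007345 - 0.006586 = 0.0007588 mol in a total volume of 0.05003 L.
[OH^-] = 0.0007588/0.05003 = 0.01517 M, so pOH = 1.82 and pH = 14.00 - 1.82 = 12.18.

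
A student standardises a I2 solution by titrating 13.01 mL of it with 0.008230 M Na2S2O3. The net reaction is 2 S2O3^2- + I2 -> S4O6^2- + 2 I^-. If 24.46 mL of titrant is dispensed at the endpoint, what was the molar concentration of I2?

n(Na2S2O3) = 0.008230 x 0.02446 = 0.0002013 mol.
From the balanced equation, 2 mol Na2S2O3 reacts with 1 mol I2, so n(I2) = 0.0002013 x 1/2 = 0.0001007 mol.
[I2] = 0.0001007 / 0.01301 L = 0.00774 M.

0.00774 M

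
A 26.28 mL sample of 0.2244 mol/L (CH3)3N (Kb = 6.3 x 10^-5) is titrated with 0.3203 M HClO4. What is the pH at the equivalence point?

5.34

n((CH3)3N) = 0.2244 x 0.02628 = 0.005897 mol; V(HClO4) at equivalence = 0.005897/0.3203 = 0.01841 L.
At equivalence the base is fully converted to (CH3)3NH+; total volume = 0.04469 L, so [(CH3)3NH+] = 0.005897/0.04469 = 0.1320 M.
Ka((CH3)3NH+) = Kw/Kb = 1.0e-14 / 6.3 x 10^-5 = 1.59e-10.
[H^+] = sqrt(Ka x [(CH3)3NH+]) = sqrt(1.59e-10 x 0.1320) = 4.58e-6 M.
pH = -log(4.58e-6) = 5.34.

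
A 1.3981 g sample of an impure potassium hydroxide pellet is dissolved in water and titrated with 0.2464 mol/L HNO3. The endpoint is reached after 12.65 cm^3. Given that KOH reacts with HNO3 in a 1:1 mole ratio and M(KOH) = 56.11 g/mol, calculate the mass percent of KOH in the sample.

12.5%

n(HNO3) = 0.2464 x 0.01265 = 0.003117 mol.
n(KOH) = 0.003117 / 1 = 0.003117 mol.
mass of KOH = 0.003117 x 56.11 = 0.1749 g.
% purity = 0.1749 / 1.3981 x 100 = 12.5%.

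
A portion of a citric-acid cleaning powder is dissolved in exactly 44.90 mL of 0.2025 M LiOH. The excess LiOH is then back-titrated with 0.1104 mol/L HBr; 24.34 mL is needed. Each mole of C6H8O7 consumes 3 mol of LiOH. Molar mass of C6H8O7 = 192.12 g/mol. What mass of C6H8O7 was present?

Total n(LiOH) added = 0.2025 x 0.04490 = 0.009092 mol.
n(HBr) used = 0.1104 x 0.02434 = 0.002687 mol, which equals the excess n(LiOH).
So n(LiOH) consumed by the sample = 0.009092 - 0.002687 = 0.006405 mol.
n(C6H8O7) = 0.006405 / 3 = 0.002135 mol.
mass = 0.002135 mol x 192.12 g/mol = 0.410 g.

0.410 g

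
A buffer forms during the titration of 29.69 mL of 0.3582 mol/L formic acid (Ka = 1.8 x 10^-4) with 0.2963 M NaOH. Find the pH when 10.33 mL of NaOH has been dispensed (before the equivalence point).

Initial n(HCOOH) = 0.3582 x 0.02969 = 0.01063 mol.
n(NaOH) added = 0.2963 x 0.01033 = 0.003061 mol, converting that many moles of HCOOH to HCOO-.
Remaining n(HCOOH) = 0.007574 mol; n(HCOO-) = 0.003061 mol.
By Henderson-Hasselbalch, pH = pKa + log([A^-]/[HA]) = 3.74 + log(0.003061/0.007574) = 3.74 + (-0.39) = 3.35.

3.35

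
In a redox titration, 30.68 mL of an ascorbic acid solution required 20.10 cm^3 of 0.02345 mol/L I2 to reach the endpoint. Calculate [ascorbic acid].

n(I2) = 0.02345 x 0.02010 = 0.0004713 mol.
From the balanced equation, 1 mol I2 reacts with 1 mol ascorbic acid, so n(ascorbic acid) = 0.0004713 x 1/1 = 0.0004713 mol.
[ascorbic acid] = 0.0004713 / 0.03068 L = 0.0154 M.

0.0154 M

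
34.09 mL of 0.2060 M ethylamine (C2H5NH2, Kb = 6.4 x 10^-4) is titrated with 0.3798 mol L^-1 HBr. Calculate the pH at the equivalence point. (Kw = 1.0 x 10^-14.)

5.84

n(C2H5NH2) = 0.2060 x 0.03409 = 0.007023 mol; V(HBr) at equivalence = 0.007023/0.3798 = 0.01849 L.
At equivalence the base is fully converted to C2H5NH3+; total volume = 0.05258 L, so [C2H5NH3+] = 0.007023/0.05258 = 0.1336 M.
Ka(C2H5NH3+) = Kw/Kb = 1.0e-14 / 6.4 x 10^-4 = 1.56e-11.
[H^+] = sqrt(Ka x [C2H5NH3+]) = sqrt(1.56e-11 x 0.1336) = 1.44e-6 M.
pH = -log(1.44e-6) = 5.84.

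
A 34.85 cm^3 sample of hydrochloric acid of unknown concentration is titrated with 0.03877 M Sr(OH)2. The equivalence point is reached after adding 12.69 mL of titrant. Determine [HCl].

0.0282 M

n(Sr(OH)2) delivered = 0.03877 x 0.01269 = 0.0004920 mol.
The reaction is 2 HCl + 1 Sr(OH)2, so n(HCl) = 0.0004920 x 2/1 = 0.0009840 mol.
[HCl] = 0.0009840 mol / 0.03485 L = 0.0282 M.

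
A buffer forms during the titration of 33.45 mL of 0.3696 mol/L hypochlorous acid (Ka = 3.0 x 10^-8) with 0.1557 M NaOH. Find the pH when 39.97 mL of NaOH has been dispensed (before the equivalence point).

Initial n(HClO) = 0.3696 x 0.03345 = 0.01236 mol.
n(NaOH) added = 0.1557 x 0.03997 = 0.006223 mol, converting that many moles of HClO to ClO-.
Remaining n(HClO) = 0.006140 mol; n(ClO-) = 0.006223 mol.
By Henderson-Hasselbalch, pH = pKa + log([A^-]/[HA]) = 7.52 + log(0.006223/0.006140) = 7.52 + (+0.01) = 7.53.

7.53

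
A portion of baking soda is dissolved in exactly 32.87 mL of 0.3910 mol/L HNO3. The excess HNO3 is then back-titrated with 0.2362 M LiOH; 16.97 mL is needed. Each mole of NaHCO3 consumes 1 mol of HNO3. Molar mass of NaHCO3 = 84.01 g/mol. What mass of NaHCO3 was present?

0.743 g

Total n(HNO3) added = 0.3910 x 0.03287 = 0.01285 mol.
n(LiOH) used = 0.2362 x 0.01697 = 0.004008 mol, which equals the excess n(HNO3).
So n(HNO3) consumed by the sample = 0.01285 - 0.004008 = 0.008844 mol.
n(NaHCO3) = 0.008844 / 1 = 0.008844 mol.
mass = 0.008844 mol x 84.01 g/mol = 0.743 g.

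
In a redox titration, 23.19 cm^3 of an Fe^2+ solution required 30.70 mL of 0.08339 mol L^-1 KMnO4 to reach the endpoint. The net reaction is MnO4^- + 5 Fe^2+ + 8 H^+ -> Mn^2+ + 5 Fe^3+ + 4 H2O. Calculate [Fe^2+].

n(KMnO4) = 0.08339 x 0.03070 = 0.002560 mol.
From the balanced equation, 1 mol KMnO4 reacts with 5 mol Fe^2+, so n(Fe^2+) = 0.002560 x 5/1 = 0.01280 mol.
[Fe^2+] = 0.01280 / 0.02319 L = 0.552 M.

0.552 M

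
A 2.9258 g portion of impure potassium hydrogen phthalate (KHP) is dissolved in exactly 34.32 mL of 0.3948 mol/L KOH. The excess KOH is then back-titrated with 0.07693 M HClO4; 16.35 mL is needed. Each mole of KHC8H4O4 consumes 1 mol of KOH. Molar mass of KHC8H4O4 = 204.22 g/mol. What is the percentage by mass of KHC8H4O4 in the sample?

85.8%

Total n(KOH) added = 0.3948 x 0.03432 = 0.01355 mol.
n(HClO4) used = 0.07693 x 0.01635 = 0.001258 mol, which equals the excess n(KOH).
So n(KOH) consumed by the sample = 0.01355 - 0.001258 = 0.01229 mol.
n(KHC8H4O4) = 0.01229 / 1 = 0.01229 mol.
mass KHC8H4O4 = 0.01229 x 204.22 = 2.510 g, so %KHC8H4O4 = 2.510/2.9258 x 100 = 85.8%.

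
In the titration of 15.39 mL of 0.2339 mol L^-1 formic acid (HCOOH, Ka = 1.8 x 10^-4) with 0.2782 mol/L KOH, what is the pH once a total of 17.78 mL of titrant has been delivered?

n(acid) = 0.2339 x 0.01539 = 0.003600 mol; n(KOH) added = 0.2782 x 0.01778 = 0.004946 mol.
Base is in excess by 0.004946 - 0.003600 = 0.001347 mol in a total volume of 0.03317 L.
[OH^-] = 0.001347/0.03317 = 0.04060 M, so pOH = 1.39 and pH = 14.00 - 1.39 = 12.61.

12.61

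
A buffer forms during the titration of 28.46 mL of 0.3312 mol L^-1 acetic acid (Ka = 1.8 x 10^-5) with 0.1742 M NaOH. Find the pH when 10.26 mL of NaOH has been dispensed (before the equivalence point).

Initial n(CH3COOH) = 0.3312 x 0.02846 = 0.009426 mol.
n(NaOH) added = 0.1742 x 0.01026 = 0.001787 mol, converting that many moles of CH3COOH to CH3COO-.
Remaining n(CH3COOH) = 0.007639 mol; n(CH3COO-) = 0.001787 mol.
By Henderson-Hasselbalch, pH = pKa + log([A^-]/[HA]) = 4.74 + log(0.001787/0.007639) = 4.74 + (-0.63) = 4.11.

4.11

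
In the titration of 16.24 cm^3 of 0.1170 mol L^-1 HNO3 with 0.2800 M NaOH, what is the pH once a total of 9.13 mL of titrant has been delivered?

12.41

n(acid) = 0.1170 x 0.01624 = 0.001900 mol; n(NaOH) added = 0.2800 x 0.009130 = 0.002556 mol.
Base is in excess by 0.002556 - 0.001900 = 0.0006563 mol in a total volume of 0.02537 L.
[OH^-] = 0.0006563/0.02537 = 0.02587 M, so pOH = 1.59 and pH = 14.00 - 1.59 = 12.41.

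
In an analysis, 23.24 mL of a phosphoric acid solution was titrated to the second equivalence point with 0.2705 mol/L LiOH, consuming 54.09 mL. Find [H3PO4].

n(LiOH) = 0.2705 x 0.05409 = 0.01463 mol.
At the second equivalence point, 2 mol OH^- react per mol H3PO4, so n(H3PO4) = 0.01463 / 2 = 0.007316 mol.
[H3PO4] = 0.007316 / 0.02324 L = 0.315 M.

0.315 M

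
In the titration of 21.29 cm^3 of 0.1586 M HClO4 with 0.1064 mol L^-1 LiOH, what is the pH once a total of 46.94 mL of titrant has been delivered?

n(acid) = 0.1586 x 0.02129 = 0.003377 mol; n(LiOH) added = 0.1064 x 0.04694 = 0.004994 mol.
Base is in excess by 0.004994 - 0.003377 = 0.001618 mol in a total volume of 0.06823 L.
[OH^-] = 0.001618/0.06823 = 0.02371 M, so pOH = 1.63 and pH = 14.00 - 1.63 = 12.37.

12.37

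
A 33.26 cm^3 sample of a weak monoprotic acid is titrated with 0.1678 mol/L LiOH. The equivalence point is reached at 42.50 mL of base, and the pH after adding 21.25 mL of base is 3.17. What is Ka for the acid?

21.25 mL is half of the equivalence volume, so this is the half-equivalence point where [HA] = [A^-].
At half-equivalence pH = pKa, so pKa = 3.17.
Ka = 10^(-3.17) = 6.8 x 10^-4.

6.8 x 10^-4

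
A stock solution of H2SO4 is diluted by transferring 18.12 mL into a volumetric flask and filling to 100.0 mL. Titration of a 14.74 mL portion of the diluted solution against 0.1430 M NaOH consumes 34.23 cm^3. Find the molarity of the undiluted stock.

n(NaOH) = 0.1430 x 0.03423 = 0.004895 mol.
n(H2SO4) in the aliquot = 0.004895 x 1/2 = 0.002447 mol.
[diluted H2SO4] = 0.002447 / 0.01474 = 0.1660 M.
Dilution factor = 100.0/18.12 = 5.519, so [stock] = 0.1660 x 5.519 = 0.916 M.

0.916 M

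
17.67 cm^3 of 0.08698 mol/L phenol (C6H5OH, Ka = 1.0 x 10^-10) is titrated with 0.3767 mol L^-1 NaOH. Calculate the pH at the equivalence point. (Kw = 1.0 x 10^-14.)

n(C6H5OH) = 0.08698 x 0.01767 = 0.001537 mol; V(NaOH) at equivalence = 0.001537/0.3767 = 0.004080 L.
At equivalence all the acid is converted to C6H5O-; total volume = 0.01767 + 0.004080 = 0.02175 L, so [C6H5O-] = 0.001537/0.02175 = 0.07066 M.
Kb = Kw/Ka = 1.0e-14 / 1.0 x 10^-10 = 0.000100.
[OH^-] = sqrt(Kb x [C6H5O-]) = sqrt(0.000100 x 0.07066) = 0.00266 M.
pOH = 2.58, so pH = 14.00 - 2.58 = 11.42.

11.42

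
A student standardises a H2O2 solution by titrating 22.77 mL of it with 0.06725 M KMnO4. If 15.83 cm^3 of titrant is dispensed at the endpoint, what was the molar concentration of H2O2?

0.117 M

n(KMnO4) = 0.06725 x 0.01583 = 0.001065 mol.
From the balanced equation, 2 mol KMnO4 reacts with 5 mol H2O2, so n(H2O2) = 0.001065 x 5/2 = 0.002661 mol.
[H2O2] = 0.002661 / 0.02277 L = 0.117 M.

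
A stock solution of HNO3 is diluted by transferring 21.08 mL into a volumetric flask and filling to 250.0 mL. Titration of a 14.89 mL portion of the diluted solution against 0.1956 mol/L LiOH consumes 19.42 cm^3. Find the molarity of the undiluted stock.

n(LiOH) = 0.1956 x 0.01942 = 0.003799 mol.
n(HNO3) in the aliquot = 0.003799 mol.
[diluted HNO3] = 0.003799 / 0.01489 = 0.2551 M.
Dilution factor = 250.0/21.08 = 11.86, so [stock] = 0.2551 x 11.86 = 3.03 M.

3.03 M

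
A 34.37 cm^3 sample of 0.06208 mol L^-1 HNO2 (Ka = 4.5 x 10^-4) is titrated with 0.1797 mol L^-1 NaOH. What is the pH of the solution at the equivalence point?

n(HNO2) = 0.06208 x 0.03437 = 0.002134 mol; V(NaOH) at equivalence = 0.002134/0.1797 = 0.01187 L.
At equivalence all the acid is converted to NO2-; total volume = 0.03437 + 0.01187 = 0.04624 L, so [NO2-] = 0.002134/0.04624 = 0.04614 M.
Kb = Kw/Ka = 1.0e-14 / 4.5 x 10^-4 = 2.22e-11.
[OH^-] = sqrt(Kb x [NO2-]) = sqrt(2.22e-11 x 0.04614) = 1.01e-6 M.
pOH = 5.99, so pH = 14.00 - 5.99 = 8.01.

8.01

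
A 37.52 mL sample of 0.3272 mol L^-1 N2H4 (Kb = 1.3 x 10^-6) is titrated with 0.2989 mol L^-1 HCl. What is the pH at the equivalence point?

n(N2H4) = 0.3272 x 0.03752 = 0.01228 mol; V(HCl) at equivalence = 0.01228/0.2989 = 0.04107 L.
At equivalence the base is fully converted to N2H5+; total volume = 0.07859 L, so [N2H5+] = 0.01228/0.07859 = 0.1562 M.
Ka(N2H5+) = Kw/Kb = 1.0e-14 / 1.3 x 10^-6 = 7.69e-9.
[H^+] = sqrt(Ka x [N2H5+]) = sqrt(7.69e-9 x 0.1562) = 3.47e-5 M.
pH = -log(3.47e-5) = 4.46.

4.46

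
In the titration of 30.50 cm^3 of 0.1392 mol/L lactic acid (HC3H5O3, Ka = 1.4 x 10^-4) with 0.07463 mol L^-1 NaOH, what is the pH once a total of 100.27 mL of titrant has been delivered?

n(acid) = 0.1392 x 0.03050 = 0.004246 mol; n(NaOH) added = 0.07463 x 0.1003 = 0.007483 mol.
Base is in excess by 0.007483 - 0.004246 = 0.003238 mol in a total volume of 0.1308 L.
[OH^-] = 0.003238/0.1308 = 0.02476 M, so pOH = 1.61 and pH = 14.00 - 1.61 = 12.39.

12.39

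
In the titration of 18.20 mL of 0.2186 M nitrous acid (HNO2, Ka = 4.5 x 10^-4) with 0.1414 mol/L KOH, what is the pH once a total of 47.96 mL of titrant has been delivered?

n(acid) = 0.2186 x 0.01820 = 0.003979 mol; n(KOH) added = 0.1414 x 0.04796 = 0.006782 mol.
Base is in excess by 0.006782 - 0.003979 = 0.002803 mol in a total volume of 0.06616 L.
[OH^-] = 0.002803/0.06616 = 0.04237 M, so pOH = 1.37 and pH = 14.00 - 1.37 = 12.63.

12.63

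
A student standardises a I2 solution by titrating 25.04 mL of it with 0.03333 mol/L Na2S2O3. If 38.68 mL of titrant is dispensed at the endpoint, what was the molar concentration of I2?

0.0257 M

n(Na2S2O3) = 0.03333 x 0.03868 = 0.001289 mol.
From the balanced equation, 2 mol Na2S2O3 reacts with 1 mol I2, so n(I2) = 0.001289 x 1/2 = 0.0006446 mol.
[I2] = 0.0006446 / 0.02504 L = 0.0257 M.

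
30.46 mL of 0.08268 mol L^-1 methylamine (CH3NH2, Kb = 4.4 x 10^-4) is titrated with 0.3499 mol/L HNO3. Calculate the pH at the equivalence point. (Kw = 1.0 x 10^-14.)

n(CH3NH2) = 0.08268 x 0.03046 = 0.002518 mol; V(HNO3) at equivalence = 0.002518/0.3499 = 0.007198 L.
At equivalence the base is fully converted to CH3NH3+; total volume = 0.03766 L, so [CH3NH3+] = 0.002518/0.03766 = 0.06688 M.
Ka(CH3NH3+) = Kw/Kb = 1.0e-14 / 4.4 x 10^-4 = 2.27e-11.
[H^+] = sqrt(Ka x [CH3NH3+]) = sqrt(2.27e-11 x 0.06688) = 1.23e-6 M.
pH = -log(1.23e-6) = 5.91.

5.91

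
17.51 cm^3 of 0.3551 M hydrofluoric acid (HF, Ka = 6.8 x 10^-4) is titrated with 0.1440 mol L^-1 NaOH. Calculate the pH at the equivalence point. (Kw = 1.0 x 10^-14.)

8.09

n(HF) = 0.3551 x 0.01751 = 0.006218 mol; V(NaOH) at equivalence = 0.006218/0.1440 = 0.04318 L.
At equivalence all the acid is converted to F-; total volume = 0.01751 + 0.04318 = 0.06069 L, so [F-] = 0.006218/0.06069 = 0.1025 M.
Kb = Kw/Ka = 1.0e-14 / 6.8 x 10^-4 = 1.47e-11.
[OH^-] = sqrt(Kb x [F-]) = sqrt(1.47e-11 x 0.1025) = 1.23e-6 M.
pOH = 5.91, so pH = 14.00 - 5.91 = 8.09.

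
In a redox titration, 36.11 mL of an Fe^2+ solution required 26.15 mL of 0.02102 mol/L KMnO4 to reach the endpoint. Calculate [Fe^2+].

0.0761 M

n(KMnO4) = 0.02102 x 0.02615 = 0.0005497 mol.
From the balanced equation, 1 mol KMnO4 reacts with 5 mol Fe^2+, so n(Fe^2+) = 0.0005497 x 5/1 = 0.002748 mol.
[Fe^2+] = 0.002748 / 0.03611 L = 0.0761 M.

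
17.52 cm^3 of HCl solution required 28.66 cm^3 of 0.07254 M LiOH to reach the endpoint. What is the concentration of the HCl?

n(LiOH) delivered = 0.07254 x 0.02866 = 0.002079 mol.
For a 1:1 reaction, n(HCl) = 0.002079 mol.
[HCl] = 0.002079 mol / 0.01752 L = 0.119 M.

0.119 M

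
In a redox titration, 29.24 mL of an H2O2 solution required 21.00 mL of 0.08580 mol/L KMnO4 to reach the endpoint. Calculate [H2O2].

n(KMnO4) = 0.08580 x 0.02100 = 0.001802 mol.
From the balanced equation, 2 mol KMnO4 reacts with 5 mol H2O2, so n(H2O2) = 0.001802 x 5/2 = 0.004504 mol.
[H2O2] = 0.004504 / 0.02924 L = 0.154 M.

0.154 M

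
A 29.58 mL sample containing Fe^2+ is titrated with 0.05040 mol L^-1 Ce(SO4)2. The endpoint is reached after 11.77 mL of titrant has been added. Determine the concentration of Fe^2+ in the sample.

n(Ce(SO4)2) = 0.05040 x 0.01177 = 0.0005932 mol.
From the balanced equation, 1 mol Ce(SO4)2 reacts with 1 mol Fe^2+, so n(Fe^2+) = 0.0005932 x 1/1 = 0.0005932 mol.
[Fe^2+] = 0.0005932 / 0.02958 L = 0.0201 M.

0.0201 M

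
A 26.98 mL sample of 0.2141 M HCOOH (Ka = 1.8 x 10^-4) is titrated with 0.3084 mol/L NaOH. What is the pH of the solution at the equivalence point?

n(HCOOH) = 0.2141 x 0.02698 = 0.005776 mol; V(NaOH) at equivalence = 0.005776/0.3084 = 0.01873 L.
At equivalence all the acid is converted to HCOO-; total volume = 0.02698 + 0.01873 = 0.04571 L, so [HCOO-] = 0.005776/0.04571 = 0.1264 M.
Kb = Kw/Ka = 1.0e-14 / 1.8 x 10^-4 = 5.56e-11.
[OH^-] = sqrt(Kb x [HCOO-]) = sqrt(5.56e-11 x 0.1264) = 2.65e-6 M.
pOH = 5.58, so pH = 14.00 - 5.58 = 8.42.

8.42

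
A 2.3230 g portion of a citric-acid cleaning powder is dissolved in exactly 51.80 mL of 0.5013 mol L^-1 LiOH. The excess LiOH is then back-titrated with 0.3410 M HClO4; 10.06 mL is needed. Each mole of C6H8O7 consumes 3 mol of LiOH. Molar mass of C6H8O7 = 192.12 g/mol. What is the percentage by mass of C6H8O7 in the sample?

62.1%

Total n(LiOH) added = 0.5013 x 0.05180 = 0.02597 mol.
n(HClO4) used = 0.3410 x 0.01006 = 0.003430 mol, which equals the excess n(LiOH).
So n(LiOH) consumed by the sample = 0.02597 - 0.003430 = 0.02254 mol.
n(C6H8O7) = 0.02254 / 3 = 0.007512 mol.
mass C6H8O7 = 0.007512 x 192.12 = 1.443 g, so %C6H8O7 = 1.443/2.3230 x 100 = 62.1%.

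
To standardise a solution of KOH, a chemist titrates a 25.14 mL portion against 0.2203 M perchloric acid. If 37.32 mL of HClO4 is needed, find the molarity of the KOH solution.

n(HClO4) delivered = 0.2203 x 0.03732 = 0.008222 mol.
For a 1:1 reaction, n(KOH) = 0.008222 mol.
[KOH] = 0.008222 mol / 0.02514 L = 0.327 M.

0.327 M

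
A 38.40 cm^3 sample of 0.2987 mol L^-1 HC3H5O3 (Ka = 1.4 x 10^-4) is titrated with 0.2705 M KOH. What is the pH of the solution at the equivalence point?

8.50

n(HC3H5O3) = 0.2987 x 0.03840 = 0.01147 mol; V(KOH) at equivalence = 0.01147/0.2705 = 0.04240 L.
At equivalence all the acid is converted to C3H5O3-; total volume = 0.03840 + 0.04240 = 0.08080 L, so [C3H5O3-] = 0.01147/0.08080 = 0.1420 M.
Kb = Kw/Ka = 1.0e-14 / 1.4 x 10^-4 = 7.14e-11.
[OH^-] = sqrt(Kb x [C3H5O3-]) = sqrt(7.14e-11 x 0.1420) = 3.18e-6 M.
pOH = 5.50, so pH = 14.00 - 5.50 = 8.50.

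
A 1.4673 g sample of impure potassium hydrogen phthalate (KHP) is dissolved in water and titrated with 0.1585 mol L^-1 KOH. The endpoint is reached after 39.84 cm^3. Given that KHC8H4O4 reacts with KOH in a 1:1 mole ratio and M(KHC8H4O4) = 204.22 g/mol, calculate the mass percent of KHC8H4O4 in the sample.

n(KOH) = 0.1585 x 0.03984 = 0.006315 mol.
n(KHC8H4O4) = 0.006315 / 1 = 0.006315 mol.
mass of KHC8H4O4 = 0.006315 x 204.22 = 1.290 g.
% purity = 1.290 / 1.4673 x 100 = 87.9%.

87.9%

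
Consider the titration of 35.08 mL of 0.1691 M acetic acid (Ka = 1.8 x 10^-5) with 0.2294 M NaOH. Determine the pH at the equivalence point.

n(CH3COOH) = 0.1691 x 0.03508 = 0.005932 mol; V(NaOH) at equivalence = 0.005932/0.2294 = 0.02586 L.
At equivalence all the acid is converted to CH3COO-; total volume = 0.03508 + 0.02586 = 0.06094 L, so [CH3COO-] = 0.005932/0.06094 = 0.09734 M.
Kb = Kw/Ka = 1.0e-14 / 1.8 x 10^-5 = 5.56e-10.
[OH^-] = sqrt(Kb x [CH3COO-]) = sqrt(5.56e-10 x 0.09734) = 7.35e-6 M.
pOH = 5.13, so pH = 14.00 - 5.13 = 8.87.

8.87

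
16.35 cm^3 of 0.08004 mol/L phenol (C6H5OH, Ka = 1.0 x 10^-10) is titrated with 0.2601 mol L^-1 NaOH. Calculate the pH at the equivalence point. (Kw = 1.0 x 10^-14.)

11.39

n(C6H5OH) = 0.08004 x 0.01635 = 0.001309 mol; V(NaOH) at equivalence = 0.001309/0.2601 = 0.005031 L.
At equivalence all the acid is converted to C6H5O-; total volume = 0.01635 + 0.005031 = 0.02138 L, so [C6H5O-] = 0.001309/0.02138 = 0.06121 M.
Kb = Kw/Ka = 1.0e-14 / 1.0 x 10^-10 = 0.000100.
[OH^-] = sqrt(Kb x [C6H5O-]) = sqrt(0.000100 x 0.06121) = 0.00247 M.
pOH = 2.61, so pH = 14.00 - 2.61 = 11.39.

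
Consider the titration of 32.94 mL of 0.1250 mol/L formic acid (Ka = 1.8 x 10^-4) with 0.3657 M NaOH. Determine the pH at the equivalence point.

n(HCOOH) = 0.1250 x 0.03294 = 0.004117 mol; V(NaOH) at equivalence = 0.004117/0.3657 = 0.01126 L.
At equivalence all the acid is converted to HCOO-; total volume = 0.03294 + 0.01126 = 0.04420 L, so [HCOO-] = 0.004117/0.04420 = 0.09316 M.
Kb = Kw/Ka = 1.0e-14 / 1.8 x 10^-4 = 5.56e-11.
[OH^-] = sqrt(Kb x [HCOO-]) = sqrt(5.56e-11 x 0.09316) = 2.27e-6 M.
pOH = 5.64, so pH = 14.00 - 5.64 = 8.36.

8.36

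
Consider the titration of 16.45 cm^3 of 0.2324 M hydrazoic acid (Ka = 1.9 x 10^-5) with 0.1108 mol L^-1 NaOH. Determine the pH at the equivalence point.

n(HN3) = 0.2324 x 0.01645 = 0.003823 mol; V(NaOH) at equivalence = 0.003823/0.1108 = 0.03450 L.
At equivalence all the acid is converted to N3-; total volume = 0.01645 + 0.03450 = 0.05095 L, so [N3-] = 0.003823/0.05095 = 0.07503 M.
Kb = Kw/Ka = 1.0e-14 / 1.9 x 10^-5 = 5.26e-10.
[OH^-] = sqrt(Kb x [N3-]) = sqrt(5.26e-10 x 0.07503) = 6.28e-6 M.
pOH = 5.20, so pH = 14.00 - 5.20 = 8.80.

8.80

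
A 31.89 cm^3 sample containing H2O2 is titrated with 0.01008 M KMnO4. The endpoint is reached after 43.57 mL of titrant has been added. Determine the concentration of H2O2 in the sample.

n(KMnO4) = 0.01008 x 0.04357 = 0.0004392 mol.
From the balanced equation, 2 mol KMnO4 reacts with 5 mol H2O2, so n(H2O2) = 0.0004392 x 5/2 = 0.001098 mol.
[H2O2] = 0.001098 / 0.03189 L = 0.0344 M.

0.0344 M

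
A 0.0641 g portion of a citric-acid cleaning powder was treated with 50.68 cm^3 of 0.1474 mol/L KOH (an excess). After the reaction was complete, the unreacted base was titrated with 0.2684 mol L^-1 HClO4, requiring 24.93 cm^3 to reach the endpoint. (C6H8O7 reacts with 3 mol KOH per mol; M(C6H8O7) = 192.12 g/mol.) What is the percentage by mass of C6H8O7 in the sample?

Total n(KOH) added = 0.1474 x 0.05068 = 0.007470 mol.
n(HClO4) used = 0.2684 x 0.02493 = 0.006691 mol, which equals the excess n(KOH).
So n(KOH) consumed by the sample = 0.007470 - 0.006691 = 0.0007790 mol.
n(C6H8O7) = 0.0007790 / 3 = 0.0002597 mol.
mass C6H8O7 = 0.0002597 x 192.12 = 0.04989 g, so %C6H8O7 = 0.04989/0.0641 x 100 = 77.8%.

77.8%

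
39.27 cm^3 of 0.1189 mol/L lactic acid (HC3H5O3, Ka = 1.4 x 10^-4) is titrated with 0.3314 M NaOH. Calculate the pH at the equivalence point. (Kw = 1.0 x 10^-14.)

8.40

n(HC3H5O3) = 0.1189 x 0.03927 = 0.004669 mol; V(NaOH) at equivalence = 0.004669/0.3314 = 0.01409 L.
At equivalence all the acid is converted to C3H5O3-; total volume = 0.03927 + 0.01409 = 0.05336 L, so [C3H5O3-] = 0.004669/0.05336 = 0.08750 M.
Kb = Kw/Ka = 1.0e-14 / 1.4 x 10^-4 = 7.14e-11.
[OH^-] = sqrt(Kb x [C3H5O3-]) = sqrt(7.14e-11 x 0.08750) = 2.50e-6 M.
pOH = 5.60, so pH = 14.00 - 5.60 = 8.40.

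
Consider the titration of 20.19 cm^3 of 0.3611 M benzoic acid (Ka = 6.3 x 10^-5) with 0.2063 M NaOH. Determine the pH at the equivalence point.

8.66

n(C6H5COOH) = 0.3611 x 0.02019 = 0.007291 mol; V(NaOH) at equivalence = 0.007291/0.2063 = 0.03534 L.
At equivalence all the acid is converted to C6H5COO-; total volume = 0.02019 + 0.03534 = 0.05553 L, so [C6H5COO-] = 0.007291/0.05553 = 0.1313 M.
Kb = Kw/Ka = 1.0e-14 / 6.3 x 10^-5 = 1.59e-10.
[OH^-] = sqrt(Kb x [C6H5COO-]) = sqrt(1.59e-10 x 0.1313) = 4.57e-6 M.
pOH = 5.34, so pH = 14.00 - 5.34 = 8.66.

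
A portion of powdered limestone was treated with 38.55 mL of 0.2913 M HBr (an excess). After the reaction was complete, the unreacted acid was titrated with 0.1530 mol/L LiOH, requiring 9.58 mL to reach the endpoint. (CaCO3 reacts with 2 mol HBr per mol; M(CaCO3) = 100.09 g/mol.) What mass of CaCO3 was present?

Total n(HBr) added = 0.2913 x 0.03855 = 0.01123 mol.
n(LiOH) used = 0.1530 x 0.009580 = 0.001466 mol, which equals the excess n(HBr).
So n(HBr) consumed by the sample = 0.01123 - 0.001466 = 0.009764 mol.
n(CaCO3) = 0.009764 / 2 = 0.004882 mol.
mass = 0.004882 mol x 100.09 g/mol = 0.489 g.

0.489 g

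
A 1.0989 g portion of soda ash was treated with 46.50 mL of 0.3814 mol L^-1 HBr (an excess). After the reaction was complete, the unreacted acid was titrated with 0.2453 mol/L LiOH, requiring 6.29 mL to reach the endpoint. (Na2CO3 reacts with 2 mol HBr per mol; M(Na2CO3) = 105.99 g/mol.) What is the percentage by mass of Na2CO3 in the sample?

Total n(HBr) added = 0.3814 x 0.04650 = 0.01774 mol.
n(LiOH) used = 0.2453 x 0.006290 = 0.001543 mol, which equals the excess n(HBr).
So n(HBr) consumed by the sample = 0.01774 - 0.001543 = 0.01619 mol.
n(Na2CO3) = 0.01619 / 2 = 0.008096 mol.
mass Na2CO3 = 0.008096 x 105.99 = 0.8581 g, so %Na2CO3 = 0.8581/1.0989 x 100 = 78.1%.

78.1%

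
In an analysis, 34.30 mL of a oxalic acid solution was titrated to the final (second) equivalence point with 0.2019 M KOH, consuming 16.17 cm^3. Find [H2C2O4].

n(KOH) = 0.2019 x 0.01617 = 0.003265 mol.
At the final (second) equivalence point, 2 mol OH^- react per mol H2C2O4, so n(H2C2O4) = 0.003265 / 2 = 0.001632 mol.
[H2C2O4] = 0.001632 / 0.03430 L = 0.0476 M.

0.0476 M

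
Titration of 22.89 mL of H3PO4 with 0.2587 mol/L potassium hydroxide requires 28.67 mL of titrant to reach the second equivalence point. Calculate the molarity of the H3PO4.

n(KOH) = 0.2587 x 0.02867 = 0.007417 mol.
At the second equivalence point, 2 mol OH^- react per mol H3PO4, so n(H3PO4) = 0.007417 / 2 = 0.003708 mol.
[H3PO4] = 0.003708 / 0.02289 L = 0.162 M.

0.162 M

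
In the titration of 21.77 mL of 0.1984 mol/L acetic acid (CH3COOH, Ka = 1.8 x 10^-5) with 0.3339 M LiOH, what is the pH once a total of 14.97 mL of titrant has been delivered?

12.27

n(acid) = 0.1984 x 0.02177 = 0.004319 mol; n(LiOH) added = 0.3339 x 0.01497 = 0.004998 mol.
Base is in excess by 0.004998 - 0.004319 = 0.0006793 mol in a total volume of 0.03674 L.
[OH^-] = 0.0006793/0.03674 = 0.01849 M, so pOH = 1.73 and pH = 14.00 - 1.73 = 12.27.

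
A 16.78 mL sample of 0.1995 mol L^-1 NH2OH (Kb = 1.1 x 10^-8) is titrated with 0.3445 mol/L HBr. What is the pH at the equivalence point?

3.47

n(NH2OH) = 0.1995 x 0.01678 = 0.003348 mol; V(HBr) at equivalence = 0.003348/0.3445 = 0.009717 L.
At equivalence the base is fully converted to NH3OH+; total volume = 0.02650 L, so [NH3OH+] = 0.003348/0.02650 = 0.1263 M.
Ka(NH3OH+) = Kw/Kb = 1.0e-14 / 1.1 x 10^-8 = 9.09e-7.
[H^+] = sqrt(Ka x [NH3OH+]) = sqrt(9.09e-7 x 0.1263) = 0.000339 M.
pH = -log(0.000339) = 3.47.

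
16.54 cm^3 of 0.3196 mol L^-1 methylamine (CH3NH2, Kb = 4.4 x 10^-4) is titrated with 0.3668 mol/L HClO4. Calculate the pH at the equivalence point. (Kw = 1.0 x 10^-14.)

n(CH3NH2) = 0.3196 x 0.01654 = 0.005286 mol; V(HClO4) at equivalence = 0.005286/0.3668 = 0.01441 L.
At equivalence the base is fully converted to CH3NH3+; total volume = 0.03095 L, so [CH3NH3+] = 0.005286/0.03095 = 0.1708 M.
Ka(CH3NH3+) = Kw/Kb = 1.0e-14 / 4.4 x 10^-4 = 2.27e-11.
[H^+] = sqrt(Ka x [CH3NH3+]) = sqrt(2.27e-11 x 0.1708) = 1.97e-6 M.
pH = -log(1.97e-6) = 5.71.

5.71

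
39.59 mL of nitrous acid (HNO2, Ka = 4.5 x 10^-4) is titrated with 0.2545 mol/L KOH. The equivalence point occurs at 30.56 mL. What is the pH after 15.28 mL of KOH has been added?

3.35

15.28 mL is exactly half the equivalence volume (30.56/2), i.e. the half-equivalence point.
There, n(HA) = n(A^-), so pH = pKa = -log(4.5 x 10^-4) = 3.35.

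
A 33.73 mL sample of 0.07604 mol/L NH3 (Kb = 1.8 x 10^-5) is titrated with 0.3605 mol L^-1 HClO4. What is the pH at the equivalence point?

n(NH3) = 0.07604 x 0.03373 = 0.002565 mol; V(HClO4) at equivalence = 0.002565/0.3605 = 0.007115 L.
At equivalence the base is fully converted to NH4+; total volume = 0.04084 L, so [NH4+] = 0.002565/0.04084 = 0.06279 M.
Ka(NH4+) = Kw/Kb = 1.0e-14 / 1.8 x 10^-5 = 5.56e-10.
[H^+] = sqrt(Ka x [NH4+]) = sqrt(5.56e-10 x 0.06279) = 5.91e-6 M.
pH = -log(5.91e-6) = 5.23.

5.23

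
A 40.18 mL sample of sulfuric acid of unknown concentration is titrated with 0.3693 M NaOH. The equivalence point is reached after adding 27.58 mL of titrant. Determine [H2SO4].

n(NaOH) delivered = 0.3693 x 0.02758 = 0.01019 mol.
The reaction is 1 H2SO4 + 2 NaOH, so n(H2SO4) = 0.01019 x 1/2 = 0.005093 mol.
[H2SO4] = 0.005093 mol / 0.04018 L = 0.127 M.

0.127 M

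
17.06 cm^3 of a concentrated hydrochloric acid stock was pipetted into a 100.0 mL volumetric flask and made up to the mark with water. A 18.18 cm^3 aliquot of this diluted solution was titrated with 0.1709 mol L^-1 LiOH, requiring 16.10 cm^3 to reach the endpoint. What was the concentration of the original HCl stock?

n(LiOH) = 0.1709 x 0.01610 = 0.002751 mol.
n(HCl) in the aliquot = 0.002751 mol.
[diluted HCl] = 0.002751 / 0.01818 = 0.1513 M.
Dilution factor = 100.0/17.06 = 5.862, so [stock] = 0.1513 x 5.862 = 0.887 M.

0.887 M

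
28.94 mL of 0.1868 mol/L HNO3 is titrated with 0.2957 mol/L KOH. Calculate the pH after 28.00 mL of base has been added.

n(acid) = 0.1868 x 0.02894 = 0.005406 mol; n(KOH) added = 0.2957 x 0.02800 = 0.008280 mol.
Base is in excess by 0.008280 - 0.005406 = 0.002874 mol in a total volume of 0.05694 L.
[OH^-] = 0.002874/0.05694 = 0.05047 M, so pOH = 1.30 and pH = 14.00 - 1.30 = 12.70.

12.70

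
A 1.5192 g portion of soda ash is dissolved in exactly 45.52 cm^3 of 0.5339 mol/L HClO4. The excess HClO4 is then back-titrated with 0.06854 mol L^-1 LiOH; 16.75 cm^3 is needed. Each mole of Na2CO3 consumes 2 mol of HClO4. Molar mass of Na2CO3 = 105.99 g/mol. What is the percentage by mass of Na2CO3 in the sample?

80.8%

Total n(HClO4) added = 0.5339 x 0.04552 = 0.02430 mol.
n(LiOH) used = 0.06854 x 0.01675 = 0.001148 mol, which equals the excess n(HClO4).
So n(HClO4) consumed by the sample = 0.02430 - 0.001148 = 0.02316 mol.
n(Na2CO3) = 0.02316 / 2 = 0.01158 mol.
mass Na2CO3 = 0.01158 x 105.99 = 1.227 g, so %Na2CO3 = 1.227/1.5192 x 100 = 80.8%.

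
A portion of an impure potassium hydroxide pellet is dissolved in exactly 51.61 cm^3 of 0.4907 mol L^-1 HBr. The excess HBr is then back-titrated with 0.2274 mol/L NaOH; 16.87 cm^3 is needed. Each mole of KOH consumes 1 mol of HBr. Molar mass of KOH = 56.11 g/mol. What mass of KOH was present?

1.21 g

Total n(HBr) added = 0.4907 x 0.05161 = 0.02533 mol.
n(NaOH) used = 0.2274 x 0.01687 = 0.003836 mol, which equals the excess n(HBr).
So n(HBr) consumed by the sample = 0.02533 - 0.003836 = 0.02149 mol.
n(KOH) = 0.02149 / 1 = 0.02149 mol.
mass = 0.02149 mol x 56.11 g/mol = 1.21 g.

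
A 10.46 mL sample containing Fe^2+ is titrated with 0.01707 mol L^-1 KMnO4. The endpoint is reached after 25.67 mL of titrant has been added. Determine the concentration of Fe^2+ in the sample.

n(KMnO4) = 0.01707 x 0.02567 = 0.0004382 mol.
From the balanced equation, 1 mol KMnO4 reacts with 5 mol Fe^2+, so n(Fe^2+) = 0.0004382 x 5/1 = 0.002191 mol.
[Fe^2+] = 0.002191 / 0.01046 L = 0.209 M.

0.209 M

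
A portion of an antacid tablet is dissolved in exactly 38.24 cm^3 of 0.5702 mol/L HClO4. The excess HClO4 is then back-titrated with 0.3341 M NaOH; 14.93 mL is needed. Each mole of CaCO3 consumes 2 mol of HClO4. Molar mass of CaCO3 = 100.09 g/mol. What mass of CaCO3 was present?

0.842 g

Total n(HClO4) added = 0.5702 x 0.03824 = 0.02180 mol.
n(NaOH) used = 0.3341 x 0.01493 = 0.004988 mol, which equals the excess n(HClO4).
So n(HClO4) consumed by the sample = 0.02180 - 0.004988 = 0.01682 mol.
n(CaCO3) = 0.01682 / 2 = 0.008408 mol.
mass = 0.008408 mol x 100.09 g/mol = 0.842 g.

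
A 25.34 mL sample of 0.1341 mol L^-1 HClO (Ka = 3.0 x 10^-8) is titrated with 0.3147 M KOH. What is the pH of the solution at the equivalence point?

10.25

n(HClO) = 0.1341 x 0.02534 = 0.003398 mol; V(KOH) at equivalence = 0.003398/0.3147 = 0.01080 L.
At equivalence all the acid is converted to ClO-; total volume = 0.02534 + 0.01080 = 0.03614 L, so [ClO-] = 0.003398/0.03614 = 0.09403 M.
Kb = Kw/Ka = 1.0e-14 / 3.0 x 10^-8 = 3.33e-7.
[OH^-] = sqrt(Kb x [ClO-]) = sqrt(3.33e-7 x 0.09403) = 0.000177 M.
pOH = 3.75, so pH = 14.00 - 3.75 = 10.25.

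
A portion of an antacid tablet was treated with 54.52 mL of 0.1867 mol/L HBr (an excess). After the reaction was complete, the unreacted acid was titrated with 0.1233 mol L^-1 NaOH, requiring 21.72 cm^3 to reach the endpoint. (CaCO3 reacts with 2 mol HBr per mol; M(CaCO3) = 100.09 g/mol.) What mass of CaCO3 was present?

0.375 g

Total n(HBr) added = 0.1867 x 0.05452 = 0.01018 mol.
n(NaOH) used = 0.1233 x 0.02172 = 0.002678 mol, which equals the excess n(HBr).
So n(HBr) consumed by the sample = 0.01018 - 0.002678 = 0.007501 mol.
n(CaCO3) = 0.007501 / 2 = 0.003750 mol.
mass = 0.003750 mol x 100.09 g/mol = 0.375 g.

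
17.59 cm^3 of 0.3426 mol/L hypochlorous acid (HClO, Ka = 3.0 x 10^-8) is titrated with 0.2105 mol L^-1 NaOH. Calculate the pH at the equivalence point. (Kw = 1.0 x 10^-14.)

n(HClO) = 0.3426 x 0.01759 = 0.006026 mol; V(NaOH) at equivalence = 0.006026/0.2105 = 0.02863 L.
At equivalence all the acid is converted to ClO-; total volume = 0.01759 + 0.02863 = 0.04622 L, so [ClO-] = 0.006026/0.04622 = 0.1304 M.
Kb = Kw/Ka = 1.0e-14 / 3.0 x 10^-8 = 3.33e-7.
[OH^-] = sqrt(Kb x [ClO-]) = sqrt(3.33e-7 x 0.1304) = 0.000208 M.
pOH = 3.68, so pH = 14.00 - 3.68 = 10.32.

10.32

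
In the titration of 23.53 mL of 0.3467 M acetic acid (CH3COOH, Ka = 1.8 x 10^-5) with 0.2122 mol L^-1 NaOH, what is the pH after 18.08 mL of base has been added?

4.69

Initial n(CH3COOH) = 0.3467 x 0.02353 = 0.008158 mol.
n(NaOH) added = 0.2122 x 0.01808 = 0.003837 mol, converting that many moles of CH3COOH to CH3COO-.
Remaining n(CH3COOH) = 0.004321 mol; n(CH3COO-) = 0.003837 mol.
By Henderson-Hasselbalch, pH = pKa + log([A^-]/[HA]) = 4.74 + log(0.003837/0.004321) = 4.74 + (-0.05) = 4.69.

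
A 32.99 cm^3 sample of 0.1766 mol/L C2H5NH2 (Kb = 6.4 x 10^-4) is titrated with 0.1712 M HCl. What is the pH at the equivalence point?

5.93

n(C2H5NH2) = 0.1766 x 0.03299 = 0.005826 mol; V(HCl) at equivalence = 0.005826/0.1712 = 0.03403 L.
At equivalence the base is fully converted to C2H5NH3+; total volume = 0.06702 L, so [C2H5NH3+] = 0.005826/0.06702 = 0.08693 M.
Ka(C2H5NH3+) = Kw/Kb = 1.0e-14 / 6.4 x 10^-4 = 1.56e-11.
[H^+] = sqrt(Ka x [C2H5NH3+]) = sqrt(1.56e-11 x 0.08693) = 1.17e-6 M.
pH = -log(1.17e-6) = 5.93.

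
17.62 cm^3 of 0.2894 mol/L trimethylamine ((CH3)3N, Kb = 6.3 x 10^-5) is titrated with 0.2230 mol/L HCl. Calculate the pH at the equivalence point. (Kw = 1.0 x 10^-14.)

n((CH3)3N) = 0.2894 x 0.01762 = 0.005099 mol; V(HCl) at equivalence = 0.005099/0.2230 = 0.02287 L.
At equivalence the base is fully converted to (CH3)3NH+; total volume = 0.04049 L, so [(CH3)3NH+] = 0.005099/0.04049 = 0.1259 M.
Ka((CH3)3NH+) = Kw/Kb = 1.0e-14 / 6.3 x 10^-5 = 1.59e-10.
[H^+] = sqrt(Ka x [(CH3)3NH+]) = sqrt(1.59e-10 x 0.1259) = 4.47e-6 M.
pH = -log(4.47e-6) = 5.35.

5.35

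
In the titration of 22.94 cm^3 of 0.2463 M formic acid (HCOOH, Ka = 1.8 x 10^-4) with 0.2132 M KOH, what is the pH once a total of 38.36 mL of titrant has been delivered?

12.62

n(acid) = 0.2463 x 0.02294 = 0.005650 mol; n(KOH) added = 0.2132 x 0.03836 = 0.008178 mol.
Base is in excess by 0.008178 - 0.005650 = 0.002528 mol in a total volume of 0.06130 L.
[OH^-] = 0.002528/0.06130 = 0.04124 M, so pOH = 1.38 and pH = 14.00 - 1.38 = 12.62.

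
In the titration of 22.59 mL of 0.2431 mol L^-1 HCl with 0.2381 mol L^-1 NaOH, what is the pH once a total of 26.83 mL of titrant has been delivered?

n(acid) = 0.2431 x 0.02259 = 0.005492 mol; n(NaOH) added = 0.2381 x 0.02683 = 0.006388 mol.
Base is in excess by 0.006388 - 0.005492 = 0.0008966 mol in a total volume of 0.04942 L.
[OH^-] = 0.0008966/0.04942 = 0.01814 M, so pOH = 1.74 and pH = 14.00 - 1.74 = 12.26.

12.26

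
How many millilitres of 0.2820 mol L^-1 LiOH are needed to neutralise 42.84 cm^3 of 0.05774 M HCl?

8.77 mL

n(HCl) = 0.05774 mol/L x 0.04284 L = 0.002474 mol.
At equivalence n(LiOH) = n(HCl) = 0.002474 mol.
V(LiOH) = 0.002474 / 0.2820 = 0.008772 L = 8.77 mL.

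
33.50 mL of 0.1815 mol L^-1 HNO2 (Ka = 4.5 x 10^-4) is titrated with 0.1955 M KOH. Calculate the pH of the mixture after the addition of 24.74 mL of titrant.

3.94

Initial n(HNO2) = 0.1815 x 0.03350 = 0.006080 mol.
n(KOH) added = 0.1955 x 0.02474 = 0.004837 mol, converting that many moles of HNO2 to NO2-.
Remaining n(HNO2) = 0.001244 mol; n(NO2-) = 0.004837 mol.
By Henderson-Hasselbalch, pH = pKa + log([A^-]/[HA]) = 3.35 + log(0.004837/0.001244) = 3.35 + (+0.59) = 3.94.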